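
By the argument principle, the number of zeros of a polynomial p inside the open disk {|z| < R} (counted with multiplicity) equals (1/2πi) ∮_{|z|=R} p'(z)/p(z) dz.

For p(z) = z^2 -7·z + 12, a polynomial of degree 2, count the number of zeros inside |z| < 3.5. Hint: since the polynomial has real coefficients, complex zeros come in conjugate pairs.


The zeros of p are: 3, 4.
Their magnitudes are: 3, 4.
Zeros with |z| < R = 3.5: 3.
Count = 1.
By the argument principle, (1/2πi) ∮_{|z|=R} p'(z)/p(z) dz equals exactly this count.

Number of zeros inside |z| < 3.5: 1.


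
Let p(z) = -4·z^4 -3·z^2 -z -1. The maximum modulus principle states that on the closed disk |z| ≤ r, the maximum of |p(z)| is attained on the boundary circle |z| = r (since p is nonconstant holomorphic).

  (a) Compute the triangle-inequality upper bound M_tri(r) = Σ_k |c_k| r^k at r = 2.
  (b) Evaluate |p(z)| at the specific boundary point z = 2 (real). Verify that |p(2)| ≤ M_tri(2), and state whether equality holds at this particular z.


Coefficients: c_0 = -1, c_1 = -1, c_2 = -3, c_3 = 0, c_4 = -4. Radius r = 2.
Part (a). Triangle bound: M_tri(r) = Σ_k |c_k| r^k
  = |-1|·2^0 + |-1|·2^1 + |-3|·2^2 + |0|·2^3 + |-4|·2^4
  = 1 + 2 + 12 + 0 + 64 = 79.
This bounds M(r) := max_{|z|=r} |p(z)| from above; equality holds iff all terms c_k z^k can be made to align in phase at a single z on |z|=r.
Part (b). At z = 2 (real, on the circle |z| = r):
  p(2) = (-1)·2^0 + (-1)·2^1 + (-3)·2^2 + (0)·2^3 + (-4)·2^4 = -79.
  |p(2)| = 79.
Since all nonzero coefficients share the same sign, |p(2)| = 79 = M_tri(2); the triangle bound is attained at z = 2, so in fact M(r) = 79.

M_tri(2) = 79; |p(2)| = 79; equality at z=2: yes.


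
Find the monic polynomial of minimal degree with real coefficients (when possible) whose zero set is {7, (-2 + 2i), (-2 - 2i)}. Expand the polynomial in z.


The polynomial is p(z) = ∏_{α ∈ S} (z − α), where S = {7, (-2 + 2i), (-2 - 2i)}.
Expanding the product yields: p(z) = z^3 -3·z^2 -20·z -56.
Note conjugate pairs combine to real quadratics: (z − (-2+2i))(z − (-2−2i)) = z² + 4z + 8.
The resulting polynomial has degree 3 and real coefficients as required.

p(z) = z^3 -3·z^2 -20·z -56.


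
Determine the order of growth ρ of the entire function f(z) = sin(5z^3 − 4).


Write sin(w) = (e^{iw} ± e^{−iw})/(2 or 2i), so |sin(w)| ≤ e^{|w|}. With w = 5z^3 − 4, |w| ≤ 5r^3 + 4 on |z|=r, giving M(r) ≤ e^{5r^3 + 4} and ρ ≤ 3. For the lower bound, choose z on |z|=r with 5z^3 purely imaginary of modulus 5r^3; then |sin(5z^3 − 4)| grows like e^{5r^3}/2, so ρ ≥ 3. Hence ρ = 3.
Therefore ρ = 3.

Order ρ = 3.


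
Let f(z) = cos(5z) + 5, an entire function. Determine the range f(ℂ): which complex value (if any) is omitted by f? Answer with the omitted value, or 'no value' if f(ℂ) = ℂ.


Little Picard bounds the complement of f(ℂ) to at most one point.
cos is entire and surjective onto ℂ: for every w ∈ ℂ, cos(ζ) = w has a solution ζ ∈ ℂ (e.g., via the complex inverse arccos). With ζ = 5z this gives z = ζ/(5). Then 1·cos(5z) takes every value in 1·ℂ = ℂ, and adding 5 is a bijection of ℂ. So f is surjective and omits no value. (Note: only on the real line is cos bounded by [−1, 1].)

Omitted value: no value.


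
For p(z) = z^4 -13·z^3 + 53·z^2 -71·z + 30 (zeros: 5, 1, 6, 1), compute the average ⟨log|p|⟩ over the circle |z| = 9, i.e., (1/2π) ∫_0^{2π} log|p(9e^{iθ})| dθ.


Zeros: 1, 1, 5, 6; r = 9.
Inside |z| < r: 1, 1, 5, 6. Outside (|z| ≥ r): ∅.
p(0) = 30, so log|p(0)| = log(30) = 3.4012.
Apply Jensen: I(r) = log|p(0)| + Σ_k log(r/|z_k|), summed over zeros inside |z| < r.
  log(r/|z_k|) for z_k = 5: log(9/5) = 0.5878
  log(r/|z_k|) for z_k = 1: log(9/1) = 2.1972
  log(r/|z_k|) for z_k = 6: log(9/6) = 0.4055
  log(r/|z_k|) for z_k = 1: log(9/1) = 2.1972
Sum over inside zeros: 5.3877.
I(r) = log|p(0)| + (inside sum) = 3.4012 + 5.3877 = 8.7889.
Closed form (all zeros inside, monic): I(r) = n·log(r) = 4·log(9) = 8.7889. ✓

I(r) ≈ 8.7889.


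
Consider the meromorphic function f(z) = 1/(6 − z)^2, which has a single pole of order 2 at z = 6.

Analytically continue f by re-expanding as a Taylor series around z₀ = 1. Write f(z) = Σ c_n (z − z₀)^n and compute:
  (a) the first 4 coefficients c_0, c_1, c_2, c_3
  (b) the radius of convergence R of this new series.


Let w = z − z₀, so z = z₀ + w.
Then 6 − z = 6 − (z₀ + w) = (6 − z₀) − w = 5 − w.
f(z) = 1/(5 − w)^2 = (1/(5)^2) · (1 − w/(5))^{−2}.
By the binomial series (1−u)^{−2} = Σ_{n≥0} C(n+1, 1) u^n for |u|<1, with u = w/(5):
  c_n = C(n+1, 1) / (5)^(n+2).
  c_0 = 1/(5)^2 = 1/25.
  c_1 = 2/(5)^3 = 2/125.
  c_2 = 3/(5)^4 = 3/625.
  c_3 = 4/(5)^5 = 4/3125.
The series is valid for |w/d| < 1, i.e. |z − z₀| < |d|.
Radius of convergence: R = |6 − z₀| = |5| = 5 (distance from z₀ to the singularity z = 6).

c_0 = 1/25, c_1 = 2/125, c_2 = 3/625, c_3 = 4/3125; R = 5.


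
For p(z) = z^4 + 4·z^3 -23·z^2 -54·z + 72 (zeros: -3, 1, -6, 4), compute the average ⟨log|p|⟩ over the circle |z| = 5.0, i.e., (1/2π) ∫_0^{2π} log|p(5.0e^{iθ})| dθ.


Zeros: -6, -3, 1, 4; r = 5.0.
Inside |z| < r: -3, 1, 4. Outside (|z| ≥ r): -6.
p(0) = 72, so log|p(0)| = log(72) = 4.2767.
Apply Jensen: I(r) = log|p(0)| + Σ_k log(r/|z_k|), summed over zeros inside |z| < r.
  log(r/|z_k|) for z_k = -3: log(5.0/3) = 0.5108
  log(r/|z_k|) for z_k = 1: log(5.0/1) = 1.6094
  log(r/|z_k|) for z_k = 4: log(5.0/4) = 0.2231
  Outside zeros (-6) contribute nothing to the Jensen sum.
Sum over inside zeros: 2.3434.
I(r) = log|p(0)| + (inside sum) = 4.2767 + 2.3434 = 6.6201.
Note: since some zeros are outside |z| ≤ r, the simplified n·log(r) form does NOT apply — only the inside zeros contribute.

I(r) ≈ 6.6201.


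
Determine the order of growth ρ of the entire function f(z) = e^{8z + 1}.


|e^{8z + 1}| = e^{Re(8·z) + 1} ≤ e^{8|z|^1 + 1} = e^{8r^1 + 1} on |z| = r, so ρ ≤ 1. Choosing z on |z|=r so that 8·z is real positive (always possible by picking arg z appropriately) gives |f(z)| = e^{8r^1 + 1}, matching the bound. The additive constant 1 does not affect log log M(r) ~ 1·log r. Hence ρ = 1.
Therefore ρ = 1.

Order ρ = 1.


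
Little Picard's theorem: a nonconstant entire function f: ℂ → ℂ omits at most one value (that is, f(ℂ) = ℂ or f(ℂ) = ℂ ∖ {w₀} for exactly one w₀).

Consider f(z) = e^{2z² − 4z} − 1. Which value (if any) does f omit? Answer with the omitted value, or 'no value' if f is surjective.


Little Picard bounds the complement of f(ℂ) to at most one point.
The exponent g(z) = 2z² − 4z is a nonconstant polynomial, hence surjective onto ℂ. So e^{g(z)} takes every value in {e^w : w ∈ ℂ} = ℂ ∖ {0}. Adding -1 shifts the range to ℂ ∖ {-1}. f omits exactly -1.

Omitted value: -1.


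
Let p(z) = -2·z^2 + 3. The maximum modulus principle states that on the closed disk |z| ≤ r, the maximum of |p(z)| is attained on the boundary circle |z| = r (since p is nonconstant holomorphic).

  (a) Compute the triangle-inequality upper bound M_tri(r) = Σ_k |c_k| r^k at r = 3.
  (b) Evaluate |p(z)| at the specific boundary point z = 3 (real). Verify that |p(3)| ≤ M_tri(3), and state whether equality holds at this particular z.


Coefficients: c_0 = 3, c_1 = 0, c_2 = -2. Radius r = 3.
Part (a). Triangle bound: M_tri(r) = Σ_k |c_k| r^k
  = |3|·3^0 + |0|·3^1 + |-2|·3^2
  = 3 + 0 + 18 = 21.
This bounds M(r) := max_{|z|=r} |p(z)| from above; equality holds iff all terms c_k z^k can be made to align in phase at a single z on |z|=r.
Part (b). At z = 3 (real, on the circle |z| = r):
  p(3) = (3)·3^0 + (0)·3^1 + (-2)·3^2 = -15.
  |p(3)| = 15.
Check: |p(3)| = 15 ≤ 21 = M_tri(3). ✓ Equality does not hold at z = 3 (the coefficients have mixed signs, so the terms do not all align in phase there).

M_tri(3) = 21; |p(3)| = 15; equality at z=3: no.


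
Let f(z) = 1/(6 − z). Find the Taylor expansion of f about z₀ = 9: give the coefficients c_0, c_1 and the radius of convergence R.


Let w = z − z₀, so z = z₀ + w.
Then 6 − z = 6 − (z₀ + w) = (6 − z₀) − w = -3 − w.
f(z) = 1/(-3 − w) = (1/(-3)) · 1/(1 − w/(-3)) = Σ_{n≥0} w^n / (-3)^(n+1).
So c_n = 1/(-3)^(n+1):
  c_0 = 1/(-3)^1 = -1/3.
  c_1 = 1/(-3)^2 = 1/9.
The series is valid for |w/d| < 1, i.e. |z − z₀| < |d|.
Radius of convergence: R = |6 − z₀| = |-3| = 3 (distance from z₀ to the singularity z = 6).

c_0 = -1/3, c_1 = 1/9; R = 3.


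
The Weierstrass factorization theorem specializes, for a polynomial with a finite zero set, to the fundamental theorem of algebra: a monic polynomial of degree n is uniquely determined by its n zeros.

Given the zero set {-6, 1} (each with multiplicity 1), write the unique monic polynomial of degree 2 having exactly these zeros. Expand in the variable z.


The polynomial is p(z) = ∏_{α ∈ S} (z − α), where S = {-6, 1}.
Expanding the product yields: p(z) = z^2 + 5·z -6.
The resulting polynomial has degree 2 and real coefficients as required.

p(z) = z^2 + 5·z -6.


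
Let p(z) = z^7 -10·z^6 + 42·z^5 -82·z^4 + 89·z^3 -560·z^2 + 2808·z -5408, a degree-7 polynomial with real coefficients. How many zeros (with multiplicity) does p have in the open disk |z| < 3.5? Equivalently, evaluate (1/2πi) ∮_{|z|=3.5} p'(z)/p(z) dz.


The zeros of p are: (2 + 3i), (2 - 3i), (3 + 2i), (3 - 2i), (-2 + 2i), (-2 - 2i), 4.
Their magnitudes are: 3.606, 3.606, 3.606, 3.606, 2.828, 2.828, 4.
Zeros with |z| < R = 3.5: (-2 + 2i), (-2 - 2i).
Count = 2.
By the argument principle, (1/2πi) ∮_{|z|=R} p'(z)/p(z) dz equals exactly this count.

Number of zeros inside |z| < 3.5: 2.


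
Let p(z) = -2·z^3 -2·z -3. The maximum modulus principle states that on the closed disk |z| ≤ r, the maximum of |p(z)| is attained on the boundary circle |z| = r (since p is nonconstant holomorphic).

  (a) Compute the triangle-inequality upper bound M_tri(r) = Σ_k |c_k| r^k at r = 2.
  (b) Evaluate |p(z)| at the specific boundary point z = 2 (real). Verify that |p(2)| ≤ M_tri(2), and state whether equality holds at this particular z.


Coefficients: c_0 = -3, c_1 = -2, c_2 = 0, c_3 = -2. Radius r = 2.
Part (a). Triangle bound: M_tri(r) = Σ_k |c_k| r^k
  = |-3|·2^0 + |-2|·2^1 + |0|·2^2 + |-2|·2^3
  = 3 + 4 + 0 + 16 = 23.
This bounds M(r) := max_{|z|=r} |p(z)| from above; equality holds iff all terms c_k z^k can be made to align in phase at a single z on |z|=r.
Part (b). At z = 2 (real, on the circle |z| = r):
  p(2) = (-3)·2^0 + (-2)·2^1 + (0)·2^2 + (-2)·2^3 = -23.
  |p(2)| = 23.
Since all nonzero coefficients share the same sign, |p(2)| = 23 = M_tri(2); the triangle bound is attained at z = 2, so in fact M(r) = 23.

M_tri(2) = 23; |p(2)| = 23; equality at z=2: yes.


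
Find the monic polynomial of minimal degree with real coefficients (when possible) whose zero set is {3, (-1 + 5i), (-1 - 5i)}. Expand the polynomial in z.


The polynomial is p(z) = ∏_{α ∈ S} (z − α), where S = {3, (-1 + 5i), (-1 - 5i)}.
Expanding the product yields: p(z) = z^3 -z^2 + 20·z -78.
Note conjugate pairs combine to real quadratics: (z − (-1+5i))(z − (-1−5i)) = z² + 2z + 26.
The resulting polynomial has degree 3 and real coefficients as required.

p(z) = z^3 -z^2 + 20·z -78.


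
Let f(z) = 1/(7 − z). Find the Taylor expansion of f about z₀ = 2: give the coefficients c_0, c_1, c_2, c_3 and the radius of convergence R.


Let w = z − z₀, so z = z₀ + w.
Then 7 − z = 7 − (z₀ + w) = (7 − z₀) − w = 5 − w.
f(z) = 1/(5 − w) = (1/(5)) · 1/(1 − w/(5)) = Σ_{n≥0} w^n / (5)^(n+1).
So c_n = 1/(5)^(n+1):
  c_0 = 1/(5)^1 = 1/5.
  c_1 = 1/(5)^2 = 1/25.
  c_2 = 1/(5)^3 = 1/125.
  c_3 = 1/(5)^4 = 1/625.
The series is valid for |w/d| < 1, i.e. |z − z₀| < |d|.
Radius of convergence: R = |7 − z₀| = |5| = 5 (distance from z₀ to the singularity z = 7).

c_0 = 1/5, c_1 = 1/25, c_2 = 1/125, c_3 = 1/625; R = 5.


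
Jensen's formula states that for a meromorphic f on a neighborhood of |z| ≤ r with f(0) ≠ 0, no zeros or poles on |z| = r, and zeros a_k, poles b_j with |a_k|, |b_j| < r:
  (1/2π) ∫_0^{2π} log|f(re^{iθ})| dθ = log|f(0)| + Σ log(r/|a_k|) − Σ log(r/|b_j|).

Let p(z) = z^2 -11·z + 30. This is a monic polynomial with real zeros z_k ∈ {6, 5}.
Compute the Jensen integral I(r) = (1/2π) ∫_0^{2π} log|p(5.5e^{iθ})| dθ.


Zeros: 5, 6; r = 5.5.
Inside |z| < r: 5. Outside (|z| ≥ r): 6.
p(0) = 30, so log|p(0)| = log(30) = 3.4012.
Apply Jensen: I(r) = log|p(0)| + Σ_k log(r/|z_k|), summed over zeros inside |z| < r.
  log(r/|z_k|) for z_k = 5: log(5.5/5) = 0.0953
  Outside zeros (6) contribute nothing to the Jensen sum.
Sum over inside zeros: 0.0953.
I(r) = log|p(0)| + (inside sum) = 3.4012 + 0.0953 = 3.4965.
Note: since some zeros are outside |z| ≤ r, the simplified n·log(r) form does NOT apply — only the inside zeros contribute.

I(r) ≈ 3.4965.


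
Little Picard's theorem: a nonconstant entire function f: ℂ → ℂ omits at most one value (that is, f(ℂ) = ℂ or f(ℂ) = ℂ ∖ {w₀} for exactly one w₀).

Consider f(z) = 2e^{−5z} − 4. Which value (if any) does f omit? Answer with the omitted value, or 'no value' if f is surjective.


Little Picard bounds the complement of f(ℂ) to at most one point.
e^{−5z} is never zero on ℂ, so 2·e^{−5z} takes every value in ℂ ∖ {0}. Adding -4 shifts the range to ℂ ∖ {-4}. Thus f omits exactly the value -4.

Omitted value: -4.


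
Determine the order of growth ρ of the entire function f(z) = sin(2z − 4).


sin(w) is a linear combination of e^{iw} and e^{−iw} (or e^w, e^{−w} in the hyperbolic case), so |sin(w)| ≤ e^{|w|}. With w = 2z − 4, |w| ≤ 2|z| + 4 = 2r + 4 on |z| = r, giving M(r) ≤ e^{2r + 4}, so ρ ≤ 1. On a suitable ray (z = it for sin/cos; z = t for sinh/cosh, t real → ∞), |sin(2z − 4)| grows like e^{2|t|}/2, so ρ ≥ 1. Hence ρ = 1.
Therefore ρ = 1.

Order ρ = 1.


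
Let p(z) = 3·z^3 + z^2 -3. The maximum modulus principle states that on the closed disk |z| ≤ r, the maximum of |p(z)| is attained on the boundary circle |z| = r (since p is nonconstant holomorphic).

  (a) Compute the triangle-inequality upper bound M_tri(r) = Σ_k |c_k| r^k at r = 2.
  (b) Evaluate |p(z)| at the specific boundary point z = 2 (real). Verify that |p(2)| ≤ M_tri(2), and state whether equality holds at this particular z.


Coefficients: c_0 = -3, c_1 = 0, c_2 = 1, c_3 = 3. Radius r = 2.
Part (a). Triangle bound: M_tri(r) = Σ_k |c_k| r^k
  = |-3|·2^0 + |0|·2^1 + |1|·2^2 + |3|·2^3
  = 3 + 0 + 4 + 24 = 31.
This bounds M(r) := max_{|z|=r} |p(z)| from above; equality holds iff all terms c_k z^k can be made to align in phase at a single z on |z|=r.
Part (b). At z = 2 (real, on the circle |z| = r):
  p(2) = (-3)·2^0 + (0)·2^1 + (1)·2^2 + (3)·2^3 = 25.
  |p(2)| = 25.
Check: |p(2)| = 25 ≤ 31 = M_tri(2). ✓ Equality does not hold at z = 2 (the coefficients have mixed signs, so the terms do not all align in phase there).

M_tri(2) = 31; |p(2)| = 25; equality at z=2: no.


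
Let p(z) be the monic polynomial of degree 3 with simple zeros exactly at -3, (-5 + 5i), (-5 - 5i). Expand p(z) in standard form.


The polynomial is p(z) = ∏_{α ∈ S} (z − α), where S = {-3, (-5 + 5i), (-5 - 5i)}.
Expanding the product yields: p(z) = z^3 + 13·z^2 + 80·z + 150.
Note conjugate pairs combine to real quadratics: (z − (-5+5i))(z − (-5−5i)) = z² + 10z + 50.
The resulting polynomial has degree 3 and real coefficients as required.

p(z) = z^3 + 13·z^2 + 80·z + 150.


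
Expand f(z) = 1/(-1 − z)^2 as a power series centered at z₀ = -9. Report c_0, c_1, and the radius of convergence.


Let w = z − z₀, so z = z₀ + w.
Then -1 − z = -1 − (z₀ + w) = (-1 − z₀) − w = 8 − w.
f(z) = 1/(8 − w)^2 = (1/(8)^2) · (1 − w/(8))^{−2}.
By the binomial series (1−u)^{−2} = Σ_{n≥0} C(n+1, 1) u^n for |u|<1, with u = w/(8):
  c_n = C(n+1, 1) / (8)^(n+2).
  c_0 = 1/(8)^2 = 1/64.
  c_1 = 2/(8)^3 = 1/256.
The series is valid for |w/d| < 1, i.e. |z − z₀| < |d|.
Radius of convergence: R = |-1 − z₀| = |8| = 8 (distance from z₀ to the singularity z = -1).

c_0 = 1/64, c_1 = 1/256; R = 8.


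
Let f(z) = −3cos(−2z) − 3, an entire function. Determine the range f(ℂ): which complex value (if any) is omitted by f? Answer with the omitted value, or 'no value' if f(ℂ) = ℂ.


Little Picard bounds the complement of f(ℂ) to at most one point.
cos is entire and surjective onto ℂ: for every w ∈ ℂ, cos(ζ) = w has a solution ζ ∈ ℂ (e.g., via the complex inverse arccos). With ζ = −2z this gives z = ζ/(-2). Then -3·cos(−2z) takes every value in -3·ℂ = ℂ, and adding -3 is a bijection of ℂ. So f is surjective and omits no value. (Note: only on the real line is cos bounded by [−1, 1].)

Omitted value: no value.


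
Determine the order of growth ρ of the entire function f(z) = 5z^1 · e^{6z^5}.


M(r) = max_{|z|=r} |5|·|z|^1·|e^{6z^5}| = 5·r^1 · e^{6r^5} (the factors attain their maxima compatibly on |z|=r). Then log M(r) = log 5 + 1·log r + 6r^5, dominated by the last term, so log log M(r) ~ 5·log r. The polynomial factor 5z^1 contributes only a log r term and does not affect the order. ρ = 5.
Therefore ρ = 5.

Order ρ = 5.


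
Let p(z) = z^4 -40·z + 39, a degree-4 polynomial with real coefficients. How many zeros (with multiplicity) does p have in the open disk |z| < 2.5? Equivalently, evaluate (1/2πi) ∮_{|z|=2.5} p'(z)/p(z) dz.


The zeros of p are: 3, 1, (-2 + 3i), (-2 - 3i).
Their magnitudes are: 3, 1, 3.606, 3.606.
Zeros with |z| < R = 2.5: 1.
Count = 1.
By the argument principle, (1/2πi) ∮_{|z|=R} p'(z)/p(z) dz equals exactly this count.

Number of zeros inside |z| < 2.5: 1.


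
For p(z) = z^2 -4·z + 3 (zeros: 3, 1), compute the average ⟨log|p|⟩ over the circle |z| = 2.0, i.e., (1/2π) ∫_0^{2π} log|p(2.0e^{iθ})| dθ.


Zeros: 1, 3; r = 2.0.
Inside |z| < r: 1. Outside (|z| ≥ r): 3.
p(0) = 3, so log|p(0)| = log(3) = 1.0986.
Apply Jensen: I(r) = log|p(0)| + Σ_k log(r/|z_k|), summed over zeros inside |z| < r.
  log(r/|z_k|) for z_k = 1: log(2.0/1) = 0.6931
  Outside zeros (3) contribute nothing to the Jensen sum.
Sum over inside zeros: 0.6931.
I(r) = log|p(0)| + (inside sum) = 1.0986 + 0.6931 = 1.7918.
Note: since some zeros are outside |z| ≤ r, the simplified n·log(r) form does NOT apply — only the inside zeros contribute.

I(r) ≈ 1.7918.


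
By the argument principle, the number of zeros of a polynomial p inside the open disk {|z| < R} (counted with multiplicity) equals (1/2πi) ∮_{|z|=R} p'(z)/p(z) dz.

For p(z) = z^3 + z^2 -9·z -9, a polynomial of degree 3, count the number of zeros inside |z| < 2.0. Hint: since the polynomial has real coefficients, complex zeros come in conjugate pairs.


The zeros of p are: -1, -3, 3.
Their magnitudes are: 1, 3, 3.
Zeros with |z| < R = 2.0: -1.
Count = 1.
By the argument principle, (1/2πi) ∮_{|z|=R} p'(z)/p(z) dz equals exactly this count.

Number of zeros inside |z| < 2.0: 1.


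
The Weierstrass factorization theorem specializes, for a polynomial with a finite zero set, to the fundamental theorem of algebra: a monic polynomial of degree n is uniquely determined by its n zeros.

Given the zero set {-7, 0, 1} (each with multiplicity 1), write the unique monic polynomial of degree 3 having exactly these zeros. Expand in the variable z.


The polynomial is p(z) = ∏_{α ∈ S} (z − α), where S = {-7, 0, 1}.
Expanding the product yields: p(z) = z^3 + 6·z^2 -7·z.
The resulting polynomial has degree 3 and real coefficients as required.

p(z) = z^3 + 6·z^2 -7·z.


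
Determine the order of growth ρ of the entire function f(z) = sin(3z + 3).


sin(w) is a linear combination of e^{iw} and e^{−iw} (or e^w, e^{−w} in the hyperbolic case), so |sin(w)| ≤ e^{|w|}. With w = 3z + 3, |w| ≤ 3|z| + 3 = 3r + 3 on |z| = r, giving M(r) ≤ e^{3r + 3}, so ρ ≤ 1. On a suitable ray (z = it for sin/cos; z = t for sinh/cosh, t real → ∞), |sin(3z + 3)| grows like e^{3|t|}/2, so ρ ≥ 1. Hence ρ = 1.
Therefore ρ = 1.

Order ρ = 1.


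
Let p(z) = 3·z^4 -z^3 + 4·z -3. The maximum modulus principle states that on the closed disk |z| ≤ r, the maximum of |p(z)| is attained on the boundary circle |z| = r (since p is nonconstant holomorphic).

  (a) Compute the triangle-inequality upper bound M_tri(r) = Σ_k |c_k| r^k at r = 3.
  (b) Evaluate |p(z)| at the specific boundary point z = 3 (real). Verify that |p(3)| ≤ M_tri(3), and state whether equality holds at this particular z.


Coefficients: c_0 = -3, c_1 = 4, c_2 = 0, c_3 = -1, c_4 = 3. Radius r = 3.
Part (a). Triangle bound: M_tri(r) = Σ_k |c_k| r^k
  = |-3|·3^0 + |4|·3^1 + |0|·3^2 + |-1|·3^3 + |3|·3^4
  = 3 + 12 + 0 + 27 + 243 = 285.
This bounds M(r) := max_{|z|=r} |p(z)| from above; equality holds iff all terms c_k z^k can be made to align in phase at a single z on |z|=r.
Part (b). At z = 3 (real, on the circle |z| = r):
  p(3) = (-3)·3^0 + (4)·3^1 + (0)·3^2 + (-1)·3^3 + (3)·3^4 = 225.
  |p(3)| = 225.
Check: |p(3)| = 225 ≤ 285 = M_tri(3). ✓ Equality does not hold at z = 3 (the coefficients have mixed signs, so the terms do not all align in phase there).

M_tri(3) = 285; |p(3)| = 225; equality at z=3: no.


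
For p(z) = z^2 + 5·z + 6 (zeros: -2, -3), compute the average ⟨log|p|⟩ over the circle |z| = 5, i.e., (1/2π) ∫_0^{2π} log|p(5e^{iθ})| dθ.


Zeros: -3, -2; r = 5.
Inside |z| < r: -3, -2. Outside (|z| ≥ r): ∅.
p(0) = 6, so log|p(0)| = log(6) = 1.7918.
Apply Jensen: I(r) = log|p(0)| + Σ_k log(r/|z_k|), summed over zeros inside |z| < r.
  log(r/|z_k|) for z_k = -2: log(5/2) = 0.9163
  log(r/|z_k|) for z_k = -3: log(5/3) = 0.5108
Sum over inside zeros: 1.4271.
I(r) = log|p(0)| + (inside sum) = 1.7918 + 1.4271 = 3.2189.
Closed form (all zeros inside, monic): I(r) = n·log(r) = 2·log(5) = 3.2189. ✓

I(r) ≈ 3.2189.


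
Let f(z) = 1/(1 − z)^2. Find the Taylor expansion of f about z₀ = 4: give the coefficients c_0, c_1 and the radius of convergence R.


Let w = z − z₀, so z = z₀ + w.
Then 1 − z = 1 − (z₀ + w) = (1 − z₀) − w = -3 − w.
f(z) = 1/(-3 − w)^2 = (1/(-3)^2) · (1 − w/(-3))^{−2}.
By the binomial series (1−u)^{−2} = Σ_{n≥0} C(n+1, 1) u^n for |u|<1, with u = w/(-3):
  c_n = C(n+1, 1) / (-3)^(n+2).
  c_0 = 1/(-3)^2 = 1/9.
  c_1 = 2/(-3)^3 = -2/27.
The series is valid for |w/d| < 1, i.e. |z − z₀| < |d|.
Radius of convergence: R = |1 − z₀| = |-3| = 3 (distance from z₀ to the singularity z = 1).

c_0 = 1/9, c_1 = -2/27; R = 3.


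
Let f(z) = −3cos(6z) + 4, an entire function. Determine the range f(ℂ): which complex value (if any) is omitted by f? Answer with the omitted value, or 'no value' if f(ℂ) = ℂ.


Little Picard bounds the complement of f(ℂ) to at most one point.
cos is entire and surjective onto ℂ: for every w ∈ ℂ, cos(ζ) = w has a solution ζ ∈ ℂ (e.g., via the complex inverse arccos). With ζ = 6z this gives z = ζ/(6). Then -3·cos(6z) takes every value in -3·ℂ = ℂ, and adding 4 is a bijection of ℂ. So f is surjective and omits no value. (Note: only on the real line is cos bounded by [−1, 1].)

Omitted value: no value.


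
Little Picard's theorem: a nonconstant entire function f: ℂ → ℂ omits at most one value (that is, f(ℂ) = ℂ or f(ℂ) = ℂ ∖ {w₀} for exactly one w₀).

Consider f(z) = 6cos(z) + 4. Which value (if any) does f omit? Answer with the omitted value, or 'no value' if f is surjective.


Little Picard bounds the complement of f(ℂ) to at most one point.
cos is entire and surjective onto ℂ: for every w ∈ ℂ, cos(ζ) = w has a solution ζ ∈ ℂ (e.g., via the complex inverse arccos). With ζ = z this gives z = ζ/(1). Then 6·cos(z) takes every value in 6·ℂ = ℂ, and adding 4 is a bijection of ℂ. So f is surjective and omits no value. (Note: only on the real line is cos bounded by [−1, 1].)

Omitted value: no value.


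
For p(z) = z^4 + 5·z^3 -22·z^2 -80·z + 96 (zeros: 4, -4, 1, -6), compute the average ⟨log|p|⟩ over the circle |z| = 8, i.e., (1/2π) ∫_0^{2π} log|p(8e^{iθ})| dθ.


Zeros: -6, -4, 1, 4; r = 8.
Inside |z| < r: -6, -4, 1, 4. Outside (|z| ≥ r): ∅.
p(0) = 96, so log|p(0)| = log(96) = 4.5643.
Apply Jensen: I(r) = log|p(0)| + Σ_k log(r/|z_k|), summed over zeros inside |z| < r.
  log(r/|z_k|) for z_k = 4: log(8/4) = 0.6931
  log(r/|z_k|) for z_k = -4: log(8/4) = 0.6931
  log(r/|z_k|) for z_k = 1: log(8/1) = 2.0794
  log(r/|z_k|) for z_k = -6: log(8/6) = 0.2877
Sum over inside zeros: 3.7534.
I(r) = log|p(0)| + (inside sum) = 4.5643 + 3.7534 = 8.3178.
Closed form (all zeros inside, monic): I(r) = n·log(r) = 4·log(8) = 8.3178. ✓

I(r) ≈ 8.3178.


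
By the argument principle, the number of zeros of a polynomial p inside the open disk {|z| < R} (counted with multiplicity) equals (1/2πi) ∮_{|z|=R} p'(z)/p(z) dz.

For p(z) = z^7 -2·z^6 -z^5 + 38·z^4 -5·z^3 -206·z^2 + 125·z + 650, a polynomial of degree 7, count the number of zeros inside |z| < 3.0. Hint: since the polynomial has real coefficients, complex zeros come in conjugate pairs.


The zeros of p are: -2, (-2 + 1i), (-2 - 1i), (2 + 1i), (2 - 1i), (2 + 3i), (2 - 3i).
Their magnitudes are: 2, 2.236, 2.236, 2.236, 2.236, 3.606, 3.606.
Zeros with |z| < R = 3.0: -2, (-2 + 1i), (-2 - 1i), (2 + 1i), (2 - 1i).
Count = 5.
By the argument principle, (1/2πi) ∮_{|z|=R} p'(z)/p(z) dz equals exactly this count.

Number of zeros inside |z| < 3.0: 5.


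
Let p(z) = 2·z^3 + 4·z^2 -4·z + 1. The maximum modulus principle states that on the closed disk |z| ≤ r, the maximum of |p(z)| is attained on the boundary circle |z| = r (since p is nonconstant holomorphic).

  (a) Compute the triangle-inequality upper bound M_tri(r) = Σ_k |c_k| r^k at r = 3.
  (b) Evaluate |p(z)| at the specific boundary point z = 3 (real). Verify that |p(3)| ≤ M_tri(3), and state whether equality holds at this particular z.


Coefficients: c_0 = 1, c_1 = -4, c_2 = 4, c_3 = 2. Radius r = 3.
Part (a). Triangle bound: M_tri(r) = Σ_k |c_k| r^k
  = |1|·3^0 + |-4|·3^1 + |4|·3^2 + |2|·3^3
  = 1 + 12 + 36 + 54 = 103.
This bounds M(r) := max_{|z|=r} |p(z)| from above; equality holds iff all terms c_k z^k can be made to align in phase at a single z on |z|=r.
Part (b). At z = 3 (real, on the circle |z| = r):
  p(3) = (1)·3^0 + (-4)·3^1 + (4)·3^2 + (2)·3^3 = 79.
  |p(3)| = 79.
Check: |p(3)| = 79 ≤ 103 = M_tri(3). ✓ Equality does not hold at z = 3 (the coefficients have mixed signs, so the terms do not all align in phase there).

M_tri(3) = 103; |p(3)| = 79; equality at z=3: no.


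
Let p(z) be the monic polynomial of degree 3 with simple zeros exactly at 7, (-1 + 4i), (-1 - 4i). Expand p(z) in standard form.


The polynomial is p(z) = ∏_{α ∈ S} (z − α), where S = {7, (-1 + 4i), (-1 - 4i)}.
Expanding the product yields: p(z) = z^3 -5·z^2 + 3·z -119.
Note conjugate pairs combine to real quadratics: (z − (-1+4i))(z − (-1−4i)) = z² + 2z + 17.
The resulting polynomial has degree 3 and real coefficients as required.

p(z) = z^3 -5·z^2 + 3·z -119.


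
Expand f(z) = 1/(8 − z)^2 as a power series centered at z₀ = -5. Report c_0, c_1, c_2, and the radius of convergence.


Let w = z − z₀, so z = z₀ + w.
Then 8 − z = 8 − (z₀ + w) = (8 − z₀) − w = 13 − w.
f(z) = 1/(13 − w)^2 = (1/(13)^2) · (1 − w/(13))^{−2}.
By the binomial series (1−u)^{−2} = Σ_{n≥0} C(n+1, 1) u^n for |u|<1, with u = w/(13):
  c_n = C(n+1, 1) / (13)^(n+2).
  c_0 = 1/(13)^2 = 1/169.
  c_1 = 2/(13)^3 = 2/2197.
  c_2 = 3/(13)^4 = 3/28561.
The series is valid for |w/d| < 1, i.e. |z − z₀| < |d|.
Radius of convergence: R = |8 − z₀| = |13| = 13 (distance from z₀ to the singularity z = 8).

c_0 = 1/169, c_1 = 2/2197, c_2 = 3/28561; R = 13.


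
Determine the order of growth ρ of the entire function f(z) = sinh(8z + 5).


sinh(w) is a linear combination of e^{iw} and e^{−iw} (or e^w, e^{−w} in the hyperbolic case), so |sinh(w)| ≤ e^{|w|}. With w = 8z + 5, |w| ≤ 8|z| + 5 = 8r + 5 on |z| = r, giving M(r) ≤ e^{8r + 5}, so ρ ≤ 1. On a suitable ray (z = it for sin/cos; z = t for sinh/cosh, t real → ∞), |sinh(8z + 5)| grows like e^{8|t|}/2, so ρ ≥ 1. Hence ρ = 1.
Therefore ρ = 1.

Order ρ = 1.


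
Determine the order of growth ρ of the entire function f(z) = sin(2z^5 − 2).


Write sin(w) = (e^{iw} ± e^{−iw})/(2 or 2i), so |sin(w)| ≤ e^{|w|}. With w = 2z^5 − 2, |w| ≤ 2r^5 + 2 on |z|=r, giving M(r) ≤ e^{2r^5 + 2} and ρ ≤ 5. For the lower bound, choose z on |z|=r with 2z^5 purely imaginary of modulus 2r^5; then |sin(2z^5 − 2)| grows like e^{2r^5}/2, so ρ ≥ 5. Hence ρ = 5.
Therefore ρ = 5.

Order ρ = 5.


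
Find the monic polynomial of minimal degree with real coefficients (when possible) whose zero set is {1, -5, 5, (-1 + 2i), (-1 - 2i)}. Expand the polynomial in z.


The polynomial is p(z) = ∏_{α ∈ S} (z − α), where S = {1, -5, 5, (-1 + 2i), (-1 - 2i)}.
Expanding the product yields: p(z) = z^5 + z^4 -22·z^3 -30·z^2 -75·z + 125.
Note conjugate pairs combine to real quadratics: (z − (-1+2i))(z − (-1−2i)) = z² + 2z + 5.
The resulting polynomial has degree 5 and real coefficients as required.

p(z) = z^5 + z^4 -22·z^3 -30·z^2 -75·z + 125.


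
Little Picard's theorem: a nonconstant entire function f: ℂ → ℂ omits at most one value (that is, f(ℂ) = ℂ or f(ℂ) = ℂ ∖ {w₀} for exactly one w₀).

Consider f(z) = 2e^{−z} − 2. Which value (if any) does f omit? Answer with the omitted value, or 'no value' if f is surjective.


Little Picard bounds the complement of f(ℂ) to at most one point.
e^{−z} is never zero on ℂ, so 2·e^{−z} takes every value in ℂ ∖ {0}. Adding -2 shifts the range to ℂ ∖ {-2}. Thus f omits exactly the value -2.

Omitted value: -2.


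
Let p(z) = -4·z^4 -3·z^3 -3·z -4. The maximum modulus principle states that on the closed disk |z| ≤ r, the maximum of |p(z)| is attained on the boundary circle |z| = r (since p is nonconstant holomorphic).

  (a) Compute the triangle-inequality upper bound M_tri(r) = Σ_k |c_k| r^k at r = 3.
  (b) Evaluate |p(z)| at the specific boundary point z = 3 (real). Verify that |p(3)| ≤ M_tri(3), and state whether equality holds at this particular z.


Coefficients: c_0 = -4, c_1 = -3, c_2 = 0, c_3 = -3, c_4 = -4. Radius r = 3.
Part (a). Triangle bound: M_tri(r) = Σ_k |c_k| r^k
  = |-4|·3^0 + |-3|·3^1 + |0|·3^2 + |-3|·3^3 + |-4|·3^4
  = 4 + 9 + 0 + 81 + 324 = 418.
This bounds M(r) := max_{|z|=r} |p(z)| from above; equality holds iff all terms c_k z^k can be made to align in phase at a single z on |z|=r.
Part (b). At z = 3 (real, on the circle |z| = r):
  p(3) = (-4)·3^0 + (-3)·3^1 + (0)·3^2 + (-3)·3^3 + (-4)·3^4 = -418.
  |p(3)| = 418.
Since all nonzero coefficients share the same sign, |p(3)| = 418 = M_tri(3); the triangle bound is attained at z = 3, so in fact M(r) = 418.

M_tri(3) = 418; |p(3)| = 418; equality at z=3: yes.


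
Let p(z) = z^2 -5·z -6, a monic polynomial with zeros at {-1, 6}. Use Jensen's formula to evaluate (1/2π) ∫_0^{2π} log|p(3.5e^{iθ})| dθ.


Zeros: -1, 6; r = 3.5.
Inside |z| < r: -1. Outside (|z| ≥ r): 6.
p(0) = -6, so log|p(0)| = log(6) = 1.7918.
Apply Jensen: I(r) = log|p(0)| + Σ_k log(r/|z_k|), summed over zeros inside |z| < r.
  log(r/|z_k|) for z_k = -1: log(3.5/1) = 1.2528
  Outside zeros (6) contribute nothing to the Jensen sum.
Sum over inside zeros: 1.2528.
I(r) = log|p(0)| + (inside sum) = 1.7918 + 1.2528 = 3.0445.
Note: since some zeros are outside |z| ≤ r, the simplified n·log(r) form does NOT apply — only the inside zeros contribute.

I(r) ≈ 3.0445.


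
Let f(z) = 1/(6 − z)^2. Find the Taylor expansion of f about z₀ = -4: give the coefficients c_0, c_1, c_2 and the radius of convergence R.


Let w = z − z₀, so z = z₀ + w.
Then 6 − z = 6 − (z₀ + w) = (6 − z₀) − w = 10 − w.
f(z) = 1/(10 − w)^2 = (1/(10)^2) · (1 − w/(10))^{−2}.
By the binomial series (1−u)^{−2} = Σ_{n≥0} C(n+1, 1) u^n for |u|<1, with u = w/(10):
  c_n = C(n+1, 1) / (10)^(n+2).
  c_0 = 1/(10)^2 = 1/100.
  c_1 = 2/(10)^3 = 1/500.
  c_2 = 3/(10)^4 = 3/10000.
The series is valid for |w/d| < 1, i.e. |z − z₀| < |d|.
Radius of convergence: R = |6 − z₀| = |10| = 10 (distance from z₀ to the singularity z = 6).

c_0 = 1/100, c_1 = 1/500, c_2 = 3/10000; R = 10.


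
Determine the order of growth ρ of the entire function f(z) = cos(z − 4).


cos(w) is a linear combination of e^{iw} and e^{−iw} (or e^w, e^{−w} in the hyperbolic case), so |cos(w)| ≤ e^{|w|}. With w = z − 4, |w| ≤ 1|z| + 4 = 1r + 4 on |z| = r, giving M(r) ≤ e^{1r + 4}, so ρ ≤ 1. On a suitable ray (z = it for sin/cos; z = t for sinh/cosh, t real → ∞), |cos(z − 4)| grows like e^{1|t|}/2, so ρ ≥ 1. Hence ρ = 1.
Therefore ρ = 1.

Order ρ = 1.


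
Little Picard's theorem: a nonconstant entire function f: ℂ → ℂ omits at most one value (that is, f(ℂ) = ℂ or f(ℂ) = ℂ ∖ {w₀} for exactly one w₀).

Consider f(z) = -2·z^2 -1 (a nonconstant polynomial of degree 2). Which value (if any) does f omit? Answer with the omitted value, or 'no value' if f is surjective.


Little Picard bounds the complement of f(ℂ) to at most one point.
For every w ∈ ℂ, the equation p(z) − w = 0 is a nonconstant polynomial in z and hence has at least one root by the fundamental theorem of algebra. So p is surjective onto ℂ, omitting no value.

Omitted value: no value.


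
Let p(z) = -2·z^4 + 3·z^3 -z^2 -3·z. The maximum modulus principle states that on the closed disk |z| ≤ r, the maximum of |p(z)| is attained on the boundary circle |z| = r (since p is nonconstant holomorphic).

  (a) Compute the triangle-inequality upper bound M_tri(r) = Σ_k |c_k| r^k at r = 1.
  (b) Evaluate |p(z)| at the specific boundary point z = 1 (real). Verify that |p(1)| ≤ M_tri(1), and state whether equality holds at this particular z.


Coefficients: c_0 = 0, c_1 = -3, c_2 = -1, c_3 = 3, c_4 = -2. Radius r = 1.
Part (a). Triangle bound: M_tri(r) = Σ_k |c_k| r^k
  = |0|·1^0 + |-3|·1^1 + |-1|·1^2 + |3|·1^3 + |-2|·1^4
  = 0 + 3 + 1 + 3 + 2 = 9.
This bounds M(r) := max_{|z|=r} |p(z)| from above; equality holds iff all terms c_k z^k can be made to align in phase at a single z on |z|=r.
Part (b). At z = 1 (real, on the circle |z| = r):
  p(1) = (0)·1^0 + (-3)·1^1 + (-1)·1^2 + (3)·1^3 + (-2)·1^4 = -3.
  |p(1)| = 3.
Check: |p(1)| = 3 ≤ 9 = M_tri(1). ✓ Equality does not hold at z = 1 (the coefficients have mixed signs, so the terms do not all align in phase there).

M_tri(1) = 9; |p(1)| = 3; equality at z=1: no.


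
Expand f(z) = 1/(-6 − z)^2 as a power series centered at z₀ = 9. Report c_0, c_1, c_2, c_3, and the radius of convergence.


Let w = z − z₀, so z = z₀ + w.
Then -6 − z = -6 − (z₀ + w) = (-6 − z₀) − w = -15 − w.
f(z) = 1/(-15 − w)^2 = (1/(-15)^2) · (1 − w/(-15))^{−2}.
By the binomial series (1−u)^{−2} = Σ_{n≥0} C(n+1, 1) u^n for |u|<1, with u = w/(-15):
  c_n = C(n+1, 1) / (-15)^(n+2).
  c_0 = 1/(-15)^2 = 1/225.
  c_1 = 2/(-15)^3 = -2/3375.
  c_2 = 3/(-15)^4 = 1/16875.
  c_3 = 4/(-15)^5 = -4/759375.
The series is valid for |w/d| < 1, i.e. |z − z₀| < |d|.
Radius of convergence: R = |-6 − z₀| = |-15| = 15 (distance from z₀ to the singularity z = -6).

c_0 = 1/225, c_1 = -2/3375, c_2 = 1/16875, c_3 = -4/759375; R = 15.


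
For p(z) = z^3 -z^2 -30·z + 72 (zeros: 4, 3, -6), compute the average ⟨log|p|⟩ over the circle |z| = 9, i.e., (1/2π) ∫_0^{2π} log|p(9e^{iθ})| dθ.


Zeros: -6, 3, 4; r = 9.
Inside |z| < r: -6, 3, 4. Outside (|z| ≥ r): ∅.
p(0) = 72, so log|p(0)| = log(72) = 4.2767.
Apply Jensen: I(r) = log|p(0)| + Σ_k log(r/|z_k|), summed over zeros inside |z| < r.
  log(r/|z_k|) for z_k = 4: log(9/4) = 0.8109
  log(r/|z_k|) for z_k = 3: log(9/3) = 1.0986
  log(r/|z_k|) for z_k = -6: log(9/6) = 0.4055
Sum over inside zeros: 2.3150.
I(r) = log|p(0)| + (inside sum) = 4.2767 + 2.3150 = 6.5917.
Closed form (all zeros inside, monic): I(r) = n·log(r) = 3·log(9) = 6.5917. ✓

I(r) ≈ 6.5917.


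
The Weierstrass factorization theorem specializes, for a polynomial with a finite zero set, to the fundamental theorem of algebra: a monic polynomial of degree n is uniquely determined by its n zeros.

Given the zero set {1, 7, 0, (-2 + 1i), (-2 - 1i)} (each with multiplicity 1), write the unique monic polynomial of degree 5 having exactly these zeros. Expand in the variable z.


The polynomial is p(z) = ∏_{α ∈ S} (z − α), where S = {1, 7, 0, (-2 + 1i), (-2 - 1i)}.
Expanding the product yields: p(z) = z^5 -4·z^4 -20·z^3 -12·z^2 + 35·z.
Note conjugate pairs combine to real quadratics: (z − (-2+1i))(z − (-2−1i)) = z² + 4z + 5.
The resulting polynomial has degree 5 and real coefficients as required.

p(z) = z^5 -4·z^4 -20·z^3 -12·z^2 + 35·z.


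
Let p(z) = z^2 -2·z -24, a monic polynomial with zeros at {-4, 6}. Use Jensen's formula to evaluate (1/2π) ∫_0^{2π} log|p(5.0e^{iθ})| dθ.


Zeros: -4, 6; r = 5.0.
Inside |z| < r: -4. Outside (|z| ≥ r): 6.
p(0) = -24, so log|p(0)| = log(24) = 3.1781.
Apply Jensen: I(r) = log|p(0)| + Σ_k log(r/|z_k|), summed over zeros inside |z| < r.
  log(r/|z_k|) for z_k = -4: log(5.0/4) = 0.2231
  Outside zeros (6) contribute nothing to the Jensen sum.
Sum over inside zeros: 0.2231.
I(r) = log|p(0)| + (inside sum) = 3.1781 + 0.2231 = 3.4012.
Note: since some zeros are outside |z| ≤ r, the simplified n·log(r) form does NOT apply — only the inside zeros contribute.

I(r) ≈ 3.4012.


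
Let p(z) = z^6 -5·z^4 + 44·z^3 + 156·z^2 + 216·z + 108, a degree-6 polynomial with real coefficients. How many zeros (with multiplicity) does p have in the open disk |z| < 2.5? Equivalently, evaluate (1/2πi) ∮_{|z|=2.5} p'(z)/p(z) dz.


The zeros of p are: -1, -3, (-1 + 1i), (-1 - 1i), (3 + 3i), (3 - 3i).
Their magnitudes are: 1, 3, 1.414, 1.414, 4.243, 4.243.
Zeros with |z| < R = 2.5: -1, (-1 + 1i), (-1 - 1i).
Count = 3.
By the argument principle, (1/2πi) ∮_{|z|=R} p'(z)/p(z) dz equals exactly this count.

Number of zeros inside |z| < 2.5: 3.


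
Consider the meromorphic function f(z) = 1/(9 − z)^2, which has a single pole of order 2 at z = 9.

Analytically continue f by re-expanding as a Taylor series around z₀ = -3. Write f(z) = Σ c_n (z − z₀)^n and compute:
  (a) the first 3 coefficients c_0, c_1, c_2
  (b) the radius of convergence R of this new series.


Let w = z − z₀, so z = z₀ + w.
Then 9 − z = 9 − (z₀ + w) = (9 − z₀) − w = 12 − w.
f(z) = 1/(12 − w)^2 = (1/(12)^2) · (1 − w/(12))^{−2}.
By the binomial series (1−u)^{−2} = Σ_{n≥0} C(n+1, 1) u^n for |u|<1, with u = w/(12):
  c_n = C(n+1, 1) / (12)^(n+2).
  c_0 = 1/(12)^2 = 1/144.
  c_1 = 2/(12)^3 = 1/864.
  c_2 = 3/(12)^4 = 1/6912.
The series is valid for |w/d| < 1, i.e. |z − z₀| < |d|.
Radius of convergence: R = |9 − z₀| = |12| = 12 (distance from z₀ to the singularity z = 9).

c_0 = 1/144, c_1 = 1/864, c_2 = 1/6912; R = 12.


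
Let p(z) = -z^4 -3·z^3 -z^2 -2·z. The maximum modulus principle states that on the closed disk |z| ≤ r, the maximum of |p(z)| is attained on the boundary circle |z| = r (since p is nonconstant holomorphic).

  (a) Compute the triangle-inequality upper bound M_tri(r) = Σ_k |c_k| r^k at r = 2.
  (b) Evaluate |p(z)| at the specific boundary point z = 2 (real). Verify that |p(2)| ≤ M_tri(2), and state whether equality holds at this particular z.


Coefficients: c_0 = 0, c_1 = -2, c_2 = -1, c_3 = -3, c_4 = -1. Radius r = 2.
Part (a). Triangle bound: M_tri(r) = Σ_k |c_k| r^k
  = |0|·2^0 + |-2|·2^1 + |-1|·2^2 + |-3|·2^3 + |-1|·2^4
  = 0 + 4 + 4 + 24 + 16 = 48.
This bounds M(r) := max_{|z|=r} |p(z)| from above; equality holds iff all terms c_k z^k can be made to align in phase at a single z on |z|=r.
Part (b). At z = 2 (real, on the circle |z| = r):
  p(2) = (0)·2^0 + (-2)·2^1 + (-1)·2^2 + (-3)·2^3 + (-1)·2^4 = -48.
  |p(2)| = 48.
Since all nonzero coefficients share the same sign, |p(2)| = 48 = M_tri(2); the triangle bound is attained at z = 2, so in fact M(r) = 48.

M_tri(2) = 48; |p(2)| = 48; equality at z=2: yes.
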